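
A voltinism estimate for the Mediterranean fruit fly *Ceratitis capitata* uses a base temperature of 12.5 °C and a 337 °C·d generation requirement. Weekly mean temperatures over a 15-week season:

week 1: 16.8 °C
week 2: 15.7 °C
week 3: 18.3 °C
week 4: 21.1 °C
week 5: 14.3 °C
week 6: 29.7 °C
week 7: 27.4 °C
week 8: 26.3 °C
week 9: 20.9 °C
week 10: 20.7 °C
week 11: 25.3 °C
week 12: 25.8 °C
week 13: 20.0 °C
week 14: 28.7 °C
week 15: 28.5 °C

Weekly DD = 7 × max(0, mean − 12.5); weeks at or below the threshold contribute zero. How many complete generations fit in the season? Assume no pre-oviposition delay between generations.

3 generations

Weekly DD (7 × max(0, T̄ − 12.5)): 30.1, 22.4, 40.6, 60.2, 12.6, 120.4, 104.3, 96.6, 58.8, 57.4, 89.6, 93.1, 52.5, 113.4, 112.0.
Season total = 1064.0 DD.
Complete generations = ⌊1064.0 / 337⌋ = 3.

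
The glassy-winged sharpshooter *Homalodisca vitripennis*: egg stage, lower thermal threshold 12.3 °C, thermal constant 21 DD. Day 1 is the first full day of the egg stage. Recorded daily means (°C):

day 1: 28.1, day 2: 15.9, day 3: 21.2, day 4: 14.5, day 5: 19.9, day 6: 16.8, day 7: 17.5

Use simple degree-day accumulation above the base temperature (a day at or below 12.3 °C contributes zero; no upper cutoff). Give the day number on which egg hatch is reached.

day 3

Daily DD above 12.3 °C: 15.8, 3.6, 8.9, 2.2, 7.6, 4.5, 5.2.
Cumulative: 15.8, 19.4, 28.3, 30.5, 38.1, 42.6, 47.8.
The total first reaches 21 DD on day 3.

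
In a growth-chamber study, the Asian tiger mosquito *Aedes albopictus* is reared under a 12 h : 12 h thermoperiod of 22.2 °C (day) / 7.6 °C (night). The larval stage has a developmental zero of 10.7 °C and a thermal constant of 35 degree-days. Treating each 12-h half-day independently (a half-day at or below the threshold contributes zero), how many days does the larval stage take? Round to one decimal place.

6.1 days

Day half: max(0, 22.2 − 10.7) × 0.5 = 11.5 × 0.5 = 5.75 DD.
Night half: max(0, 7.6 − 10.7) × 0.5 = 0.0 × 0.5 = 0.00 DD.
Per 24 h: 5.75 DD/day.
Duration = 35 / 5.75 = 6.087 ≈ 6.1 days.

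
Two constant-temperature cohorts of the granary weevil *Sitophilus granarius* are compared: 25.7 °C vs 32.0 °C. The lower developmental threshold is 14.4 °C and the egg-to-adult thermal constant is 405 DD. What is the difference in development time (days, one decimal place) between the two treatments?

12.8 days

At 25.7 °C: 405 / (25.7 − 14.4) = 405 / 11.3 = 35.841 d.
At 32.0 °C: 405 / (32.0 − 14.4) = 405 / 17.6 = 23.011 d.
Difference = |35.841 − 23.011| = 12.829 ≈ 12.8 days.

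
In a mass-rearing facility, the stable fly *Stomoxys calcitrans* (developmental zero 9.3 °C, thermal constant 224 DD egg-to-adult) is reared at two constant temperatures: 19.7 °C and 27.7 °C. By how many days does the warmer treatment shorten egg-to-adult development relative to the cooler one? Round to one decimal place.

At 19.7 °C: 224 / (19.7 − 9.3) = 224 / 10.4 = 21.538 d.
At 27.7 °C: 224 / (27.7 − 9.3) = 224 / 18.4 = 12.174 d.
Difference = |21.538 − 12.174| = 9.365 ≈ 9.4 days.

9.4 days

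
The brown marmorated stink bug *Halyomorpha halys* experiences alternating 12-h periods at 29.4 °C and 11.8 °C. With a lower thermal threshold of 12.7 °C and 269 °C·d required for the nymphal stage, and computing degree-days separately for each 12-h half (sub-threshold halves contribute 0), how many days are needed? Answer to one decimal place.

Day half: max(0, 29.4 − 12.7) × 0.5 = 16.7 × 0.5 = 8.35 DD.
Night half: max(0, 11.8 − 12.7) × 0.5 = 0.0 × 0.5 = 0.00 DD.
Per 24 h: 8.35 DD/day.
Duration = 269 / 8.35 = 32.216 ≈ 32.2 days.

32.2 days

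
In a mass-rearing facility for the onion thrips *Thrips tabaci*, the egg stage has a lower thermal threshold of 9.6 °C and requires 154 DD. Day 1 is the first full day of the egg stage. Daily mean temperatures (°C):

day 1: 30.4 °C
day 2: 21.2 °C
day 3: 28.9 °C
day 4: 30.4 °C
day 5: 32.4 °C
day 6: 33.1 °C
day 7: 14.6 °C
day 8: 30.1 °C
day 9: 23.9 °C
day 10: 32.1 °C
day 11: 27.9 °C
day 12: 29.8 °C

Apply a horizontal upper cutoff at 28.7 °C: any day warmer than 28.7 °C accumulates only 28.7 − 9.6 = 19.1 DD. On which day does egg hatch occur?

Daily DD above 9.6 °C (capped at 19.1): 19.1, 11.6, 19.1, 19.1, 19.1, 19.1, 5.0, 19.1, 14.3, 19.1, 18.3, 19.1.
Cumulative: 19.1, 30.7, 49.8, 68.9, 88.0, 107.1, 112.1, 131.2, 145.5, 164.6, 182.9, 202.0.
The total first reaches 154 DD on day 10.

day 10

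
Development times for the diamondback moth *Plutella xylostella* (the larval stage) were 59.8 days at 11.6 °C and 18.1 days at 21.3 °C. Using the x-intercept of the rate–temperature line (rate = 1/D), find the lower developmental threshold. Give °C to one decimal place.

7.4 °C

Under the model K = D·(T − T_b), so D₁·(T₁ − T_b) = D₂·(T₂ − T_b).
59.8·(11.6 − T_b) = 18.1·(21.3 − T_b)
T_b = (59.8·11.6 − 18.1·21.3) / (59.8 − 18.1) = 308.15 / 41.7 = 7.390 °C ≈ 7.4 °C.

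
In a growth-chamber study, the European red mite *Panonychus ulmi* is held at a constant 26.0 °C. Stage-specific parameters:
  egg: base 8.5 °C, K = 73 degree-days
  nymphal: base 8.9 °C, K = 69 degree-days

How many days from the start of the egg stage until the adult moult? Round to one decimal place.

egg: 73 / (26.0 − 8.5) = 73 / 17.5 = 4.171 d.
nymphal: 69 / (26.0 − 8.9) = 69 / 17.1 = 4.035 d.
Sum = 8.207 ≈ 8.2 days.

8.2 days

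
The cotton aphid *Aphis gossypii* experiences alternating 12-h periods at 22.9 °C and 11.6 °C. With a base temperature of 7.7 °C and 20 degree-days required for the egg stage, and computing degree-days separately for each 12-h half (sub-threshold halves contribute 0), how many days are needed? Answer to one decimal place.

Day half: max(0, 22.9 − 7.7) × 0.5 = 15.2 × 0.5 = 7.60 DD.
Night half: max(0, 11.6 − 7.7) × 0.5 = 3.9 × 0.5 = 1.95 DD.
Per 24 h: 9.55 DD/day.
Duration = 20 / 9.55 = 2.094 ≈ 2.1 days.

2.1 days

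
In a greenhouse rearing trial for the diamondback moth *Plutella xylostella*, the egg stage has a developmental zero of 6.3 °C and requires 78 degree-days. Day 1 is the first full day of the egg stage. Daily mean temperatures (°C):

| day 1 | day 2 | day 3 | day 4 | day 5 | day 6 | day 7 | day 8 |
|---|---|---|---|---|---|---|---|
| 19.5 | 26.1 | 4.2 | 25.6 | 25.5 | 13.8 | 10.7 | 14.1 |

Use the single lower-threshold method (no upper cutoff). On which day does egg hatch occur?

Daily DD above 6.3 °C: 13.2, 19.8, 0.0, 19.3, 19.2, 7.5, 4.4, 7.8.
Cumulative: 13.2, 33.0, 33.0, 52.3, 71.5, 79.0, 83.4, 91.2.
The total first reaches 78 DD on day 6.

day 6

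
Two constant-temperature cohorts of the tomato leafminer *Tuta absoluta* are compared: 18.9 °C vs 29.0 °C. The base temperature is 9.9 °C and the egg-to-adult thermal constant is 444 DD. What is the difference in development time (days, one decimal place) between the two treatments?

At 18.9 °C: 444 / (18.9 − 9.9) = 444 / 9.0 = 49.333 d.
At 29.0 °C: 444 / (29.0 − 9.9) = 444 / 19.1 = 23.246 d.
Difference = |49.333 − 23.246| = 26.087 ≈ 26.1 days.

26.1 days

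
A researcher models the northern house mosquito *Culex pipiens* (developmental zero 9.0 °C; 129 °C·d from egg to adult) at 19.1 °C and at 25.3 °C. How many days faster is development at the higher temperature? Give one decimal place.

At 19.1 °C: 129 / (19.1 − 9.0) = 129 / 10.1 = 12.772 d.
At 25.3 °C: 129 / (25.3 − 9.0) = 129 / 16.3 = 7.914 d.
Difference = |12.772 − 7.914| = 4.858 ≈ 4.9 days.

4.9 days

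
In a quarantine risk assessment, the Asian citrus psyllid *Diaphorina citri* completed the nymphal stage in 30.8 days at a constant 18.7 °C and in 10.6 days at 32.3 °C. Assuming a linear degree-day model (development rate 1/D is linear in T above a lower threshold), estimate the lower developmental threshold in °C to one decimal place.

11.6 °C

Under the model K = D·(T − T_b), so D₁·(T₁ − T_b) = D₂·(T₂ − T_b).
30.8·(18.7 − T_b) = 10.6·(32.3 − T_b)
T_b = (30.8·18.7 − 10.6·32.3) / (30.8 − 10.6) = 233.58 / 20.2 = 11.563 °C ≈ 11.6 °C.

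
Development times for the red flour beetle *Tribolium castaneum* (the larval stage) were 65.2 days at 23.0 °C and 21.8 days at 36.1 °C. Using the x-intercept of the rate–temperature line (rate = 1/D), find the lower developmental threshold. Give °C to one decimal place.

16.4 °C

Under the model K = D·(T − T_b), so D₁·(T₁ − T_b) = D₂·(T₂ − T_b).
65.2·(23.0 − T_b) = 21.8·(36.1 − T_b)
T_b = (65.2·23.0 − 21.8·36.1) / (65.2 − 21.8) = 712.62 / 43.4 = 16.420 °C ≈ 16.4 °C.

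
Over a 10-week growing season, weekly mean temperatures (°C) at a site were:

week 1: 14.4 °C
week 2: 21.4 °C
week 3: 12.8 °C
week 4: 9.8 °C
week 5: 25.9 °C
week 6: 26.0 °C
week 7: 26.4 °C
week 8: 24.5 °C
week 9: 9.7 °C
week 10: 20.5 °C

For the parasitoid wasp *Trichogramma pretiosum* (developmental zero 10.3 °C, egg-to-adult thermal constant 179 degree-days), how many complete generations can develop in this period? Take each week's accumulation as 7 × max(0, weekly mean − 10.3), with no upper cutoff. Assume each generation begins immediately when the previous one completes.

Weekly DD (7 × max(0, T̄ − 10.3)): 28.7, 77.7, 17.5, 0.0, 109.2, 109.9, 112.7, 99.4, 0.0, 71.4.
Season total = 626.5 DD.
Complete generations = ⌊626.5 / 179⌋ = 3.

3 generations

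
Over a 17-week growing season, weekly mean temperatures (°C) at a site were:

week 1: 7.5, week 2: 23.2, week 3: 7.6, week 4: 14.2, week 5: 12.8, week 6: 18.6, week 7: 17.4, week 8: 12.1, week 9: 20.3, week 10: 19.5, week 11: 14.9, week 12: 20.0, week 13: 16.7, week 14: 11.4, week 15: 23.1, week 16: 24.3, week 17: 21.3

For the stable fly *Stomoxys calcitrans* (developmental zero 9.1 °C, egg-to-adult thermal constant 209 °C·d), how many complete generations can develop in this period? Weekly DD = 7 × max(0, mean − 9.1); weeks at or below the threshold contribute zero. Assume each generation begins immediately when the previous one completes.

Weekly DD (7 × max(0, T̄ − 9.1)): 0.0, 98.7, 0.0, 35.7, 25.9, 66.5, 58.1, 21.0, 78.4, 72.8, 40.6, 76.3, 53.2, 16.1, 98.0, 106.4, 85.4.
Season total = 933.1 DD.
Complete generations = ⌊933.1 / 209⌋ = 4.

4 generations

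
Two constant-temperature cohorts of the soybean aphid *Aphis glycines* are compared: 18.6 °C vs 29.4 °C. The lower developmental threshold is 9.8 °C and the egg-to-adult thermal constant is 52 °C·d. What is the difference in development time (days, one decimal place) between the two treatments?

At 18.6 °C: 52 / (18.6 − 9.8) = 52 / 8.8 = 5.909 d.
At 29.4 °C: 52 / (29.4 − 9.8) = 52 / 19.6 = 2.653 d.
Difference = |5.909 − 2.653| = 3.256 ≈ 3.3 days.

3.3 days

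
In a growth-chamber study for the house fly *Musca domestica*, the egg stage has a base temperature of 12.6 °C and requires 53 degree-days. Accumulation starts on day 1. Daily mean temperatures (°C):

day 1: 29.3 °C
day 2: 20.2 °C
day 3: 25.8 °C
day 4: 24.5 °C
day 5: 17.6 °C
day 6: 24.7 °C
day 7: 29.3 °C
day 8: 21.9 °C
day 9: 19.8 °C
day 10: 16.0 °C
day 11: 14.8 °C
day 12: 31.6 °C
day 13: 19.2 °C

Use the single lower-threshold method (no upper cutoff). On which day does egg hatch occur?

day 5

Daily DD above 12.6 °C: 16.7, 7.6, 13.2, 11.9, 5.0, 12.1, 16.7, 9.3, 7.2, 3.4, 2.2, 19.0, 6.6.
Cumulative: 16.7, 24.3, 37.5, 49.4, 54.4, 66.5, 83.2, 92.5, 99.7, 103.1, 105.3, 124.3, 130.9.
The total first reaches 53 DD on day 5.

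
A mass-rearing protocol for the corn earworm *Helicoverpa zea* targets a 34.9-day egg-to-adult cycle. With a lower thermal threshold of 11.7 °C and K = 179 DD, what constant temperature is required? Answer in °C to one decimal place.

16.8 °C

Required daily accumulation = 179 / 34.9 = 5.129 DD/day.
T = T_base + 5.129 = 11.7 + 5.129 = 16.829 ≈ 16.8 °C.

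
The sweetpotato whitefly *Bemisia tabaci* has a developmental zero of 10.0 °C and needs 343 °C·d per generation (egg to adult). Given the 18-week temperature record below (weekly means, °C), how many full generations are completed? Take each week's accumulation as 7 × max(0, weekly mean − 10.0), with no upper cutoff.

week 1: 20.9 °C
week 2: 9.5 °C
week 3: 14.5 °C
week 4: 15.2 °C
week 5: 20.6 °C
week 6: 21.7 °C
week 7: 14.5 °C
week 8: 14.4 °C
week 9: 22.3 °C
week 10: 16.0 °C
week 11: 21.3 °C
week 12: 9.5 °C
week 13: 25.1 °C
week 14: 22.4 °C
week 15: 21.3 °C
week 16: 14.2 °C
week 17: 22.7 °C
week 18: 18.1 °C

2 generations

Weekly DD (7 × max(0, T̄ − 10.0)): 76.3, 0.0, 31.5, 36.4, 74.2, 81.9, 31.5, 30.8, 86.1, 42.0, 79.1, 0.0, 105.7, 86.8, 79.1, 29.4, 88.9, 56.7.
Season total = 1016.4 DD.
Complete generations = ⌊1016.4 / 343⌋ = 2.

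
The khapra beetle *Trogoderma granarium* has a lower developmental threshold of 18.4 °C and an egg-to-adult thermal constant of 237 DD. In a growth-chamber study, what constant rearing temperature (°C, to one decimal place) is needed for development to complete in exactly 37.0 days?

24.8 °C

Required daily accumulation = 237 / 37.0 = 6.405 DD/day.
T = T_base + 6.405 = 18.4 + 6.405 = 24.805 ≈ 24.8 °C.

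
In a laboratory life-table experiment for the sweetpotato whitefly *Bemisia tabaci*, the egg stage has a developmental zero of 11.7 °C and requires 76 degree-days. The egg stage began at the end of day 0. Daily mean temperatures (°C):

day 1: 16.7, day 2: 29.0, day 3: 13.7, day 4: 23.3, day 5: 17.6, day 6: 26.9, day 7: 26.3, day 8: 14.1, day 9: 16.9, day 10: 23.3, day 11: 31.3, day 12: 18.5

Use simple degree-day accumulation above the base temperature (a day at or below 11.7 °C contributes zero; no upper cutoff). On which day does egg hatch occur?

day 9

Daily DD above 11.7 °C: 5.0, 17.3, 2.0, 11.6, 5.9, 15.2, 14.6, 2.4, 5.2, 11.6, 19.6, 6.8.
Cumulative: 5.0, 22.3, 24.3, 35.9, 41.8, 57.0, 71.6, 74.0, 79.2, 90.8, 110.4, 117.2.
The total first reaches 76 DD on day 9.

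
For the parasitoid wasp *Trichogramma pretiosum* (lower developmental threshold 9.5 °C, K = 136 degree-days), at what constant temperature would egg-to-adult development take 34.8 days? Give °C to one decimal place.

Required daily accumulation = 136 / 34.8 = 3.908 DD/day.
T = T_base + 3.908 = 9.5 + 3.908 = 13.408 ≈ 13.4 °C.

13.4 °C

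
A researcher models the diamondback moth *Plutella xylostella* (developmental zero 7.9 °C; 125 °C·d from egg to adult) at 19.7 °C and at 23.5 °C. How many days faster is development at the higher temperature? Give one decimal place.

At 19.7 °C: 125 / (19.7 − 7.9) = 125 / 11.8 = 10.593 d.
At 23.5 °C: 125 / (23.5 − 7.9) = 125 / 15.6 = 8.013 d.
Difference = |10.593 − 8.013| = 2.580 ≈ 2.6 days.

2.6 days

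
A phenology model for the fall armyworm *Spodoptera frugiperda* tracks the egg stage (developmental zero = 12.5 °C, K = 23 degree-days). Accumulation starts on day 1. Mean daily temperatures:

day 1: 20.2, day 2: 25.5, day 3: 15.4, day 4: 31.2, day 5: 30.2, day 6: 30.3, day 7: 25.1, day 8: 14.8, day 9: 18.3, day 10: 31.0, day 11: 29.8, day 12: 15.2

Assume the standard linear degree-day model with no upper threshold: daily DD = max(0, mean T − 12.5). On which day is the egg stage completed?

day 3

Daily DD above 12.5 °C: 7.7, 13.0, 2.9, 18.7, 17.7, 17.8, 12.6, 2.3, 5.8, 18.5, 17.3, 2.7.
Cumulative: 7.7, 20.7, 23.6, 42.3, 60.0, 77.8, 90.4, 92.7, 98.5, 117.0, 134.3, 137.0.
The total first reaches 23 DD on day 3.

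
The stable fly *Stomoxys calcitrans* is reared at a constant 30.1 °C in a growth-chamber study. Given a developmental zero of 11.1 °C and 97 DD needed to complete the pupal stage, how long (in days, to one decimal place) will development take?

Daily accumulation = 30.1 − 11.1 = 19.0 DD/day.
Duration = 97 / 19.0 = 5.105 ≈ 5.1 days.

5.1 days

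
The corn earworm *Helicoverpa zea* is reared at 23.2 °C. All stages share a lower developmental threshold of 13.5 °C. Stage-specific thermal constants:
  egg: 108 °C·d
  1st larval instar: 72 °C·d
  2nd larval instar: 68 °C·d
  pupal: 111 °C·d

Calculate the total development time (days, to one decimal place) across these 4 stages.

Daily accumulation at 23.2 °C = 23.2 − 13.5 = 9.7 DD/day.
Total K = 108 + 72 + 68 + 111 = 359 DD.
Total duration = 359 / 9.7 = 37.010 ≈ 37.0 days.

37.0 days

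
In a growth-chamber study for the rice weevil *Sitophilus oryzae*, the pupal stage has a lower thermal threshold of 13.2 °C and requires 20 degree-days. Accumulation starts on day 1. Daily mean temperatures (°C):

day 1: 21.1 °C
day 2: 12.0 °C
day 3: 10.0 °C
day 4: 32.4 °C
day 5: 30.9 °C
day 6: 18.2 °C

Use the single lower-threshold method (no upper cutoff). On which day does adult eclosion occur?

day 4

Daily DD above 13.2 °C: 7.9, 0.0, 0.0, 19.2, 17.7, 5.0.
Cumulative: 7.9, 7.9, 7.9, 27.1, 44.8, 49.8.
The total first reaches 20 DD on day 4.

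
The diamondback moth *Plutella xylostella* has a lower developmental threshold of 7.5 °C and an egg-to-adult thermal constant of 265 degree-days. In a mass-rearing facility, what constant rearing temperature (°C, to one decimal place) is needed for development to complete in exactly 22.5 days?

19.3 °C

Required daily accumulation = 265 / 22.5 = 11.778 DD/day.
T = T_base + 11.778 = 7.5 + 11.778 = 19.278 ≈ 19.3 °C.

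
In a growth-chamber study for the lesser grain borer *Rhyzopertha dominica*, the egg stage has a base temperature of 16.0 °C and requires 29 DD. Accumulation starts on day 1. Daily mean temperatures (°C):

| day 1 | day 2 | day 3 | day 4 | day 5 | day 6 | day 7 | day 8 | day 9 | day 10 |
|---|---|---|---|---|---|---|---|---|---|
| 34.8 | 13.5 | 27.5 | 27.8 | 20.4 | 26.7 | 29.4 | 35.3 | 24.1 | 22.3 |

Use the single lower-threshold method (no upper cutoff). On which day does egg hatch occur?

Daily DD above 16.0 °C: 18.8, 0.0, 11.5, 11.8, 4.4, 10.7, 13.4, 19.3, 8.1, 6.3.
Cumulative: 18.8, 18.8, 30.3, 42.1, 46.5, 57.2, 70.6, 89.9, 98.0, 104.3.
The total first reaches 29 DD on day 3.

day 3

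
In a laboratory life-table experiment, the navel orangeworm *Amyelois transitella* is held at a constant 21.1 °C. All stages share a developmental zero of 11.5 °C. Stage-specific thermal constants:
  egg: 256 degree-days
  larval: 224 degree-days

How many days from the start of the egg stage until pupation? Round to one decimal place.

Daily accumulation at 21.1 °C = 21.1 − 11.5 = 9.6 DD/day.
Total K = 256 + 224 = 480 DD.
Total duration = 480 / 9.6 = 50.000 ≈ 50.0 days.

50.0 days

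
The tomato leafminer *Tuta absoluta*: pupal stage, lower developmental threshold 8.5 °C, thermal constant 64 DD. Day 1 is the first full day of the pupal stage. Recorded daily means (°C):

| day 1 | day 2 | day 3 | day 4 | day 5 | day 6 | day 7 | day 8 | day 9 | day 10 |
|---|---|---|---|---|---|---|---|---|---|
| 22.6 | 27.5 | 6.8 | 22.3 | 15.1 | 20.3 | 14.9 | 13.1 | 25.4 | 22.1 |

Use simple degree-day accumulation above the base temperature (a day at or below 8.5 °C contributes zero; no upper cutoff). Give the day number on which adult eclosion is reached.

day 6

Daily DD above 8.5 °C: 14.1, 19.0, 0.0, 13.8, 6.6, 11.8, 6.4, 4.6, 16.9, 13.6.
Cumulative: 14.1, 33.1, 33.1, 46.9, 53.5, 65.3, 71.7, 76.3, 93.2, 106.8.
The total first reaches 64 DD on day 6.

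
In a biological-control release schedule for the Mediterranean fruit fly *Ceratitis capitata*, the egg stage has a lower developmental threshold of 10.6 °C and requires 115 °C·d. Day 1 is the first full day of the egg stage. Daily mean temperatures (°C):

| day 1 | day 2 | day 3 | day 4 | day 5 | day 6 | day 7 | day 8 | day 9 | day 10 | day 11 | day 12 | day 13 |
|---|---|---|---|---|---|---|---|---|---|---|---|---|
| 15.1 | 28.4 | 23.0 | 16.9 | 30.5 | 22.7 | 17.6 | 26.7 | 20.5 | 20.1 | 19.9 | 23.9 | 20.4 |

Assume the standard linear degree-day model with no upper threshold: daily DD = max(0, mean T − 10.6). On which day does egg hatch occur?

Daily DD above 10.6 °C: 4.5, 17.8, 12.4, 6.3, 19.9, 12.1, 7.0, 16.1, 9.9, 9.5, 9.3, 13.3, 9.8.
Cumulative: 4.5, 22.3, 34.7, 41.0, 60.9, 73.0, 80.0, 96.1, 106.0, 115.5, 124.8, 138.1, 147.9.
The total first reaches 115 DD on day 10.

day 10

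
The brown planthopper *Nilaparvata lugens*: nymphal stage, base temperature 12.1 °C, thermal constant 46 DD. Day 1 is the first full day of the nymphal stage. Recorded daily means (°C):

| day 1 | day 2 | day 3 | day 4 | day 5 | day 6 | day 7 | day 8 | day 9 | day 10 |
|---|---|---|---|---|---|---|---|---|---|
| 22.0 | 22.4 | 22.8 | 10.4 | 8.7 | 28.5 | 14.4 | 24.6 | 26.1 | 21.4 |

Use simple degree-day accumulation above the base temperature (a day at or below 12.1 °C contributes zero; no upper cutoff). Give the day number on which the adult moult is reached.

day 6

Daily DD above 12.1 °C: 9.9, 10.3, 10.7, 0.0, 0.0, 16.4, 2.3, 12.5, 14.0, 9.3.
Cumulative: 9.9, 20.2, 30.9, 30.9, 30.9, 47.3, 49.6, 62.1, 76.1, 85.4.
The total first reaches 46 DD on day 6.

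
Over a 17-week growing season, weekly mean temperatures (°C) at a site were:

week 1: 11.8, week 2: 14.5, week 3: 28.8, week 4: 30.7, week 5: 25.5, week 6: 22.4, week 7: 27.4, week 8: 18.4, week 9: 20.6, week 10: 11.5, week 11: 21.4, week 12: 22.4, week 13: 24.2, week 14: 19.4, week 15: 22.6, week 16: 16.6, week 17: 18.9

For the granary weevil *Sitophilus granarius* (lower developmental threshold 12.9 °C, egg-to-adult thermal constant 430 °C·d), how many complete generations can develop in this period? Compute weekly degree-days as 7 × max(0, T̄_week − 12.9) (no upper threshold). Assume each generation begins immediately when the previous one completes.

2 generations

Weekly DD (7 × max(0, T̄ − 12.9)): 0.0, 11.2, 111.3, 124.6, 88.2, 66.5, 101.5, 38.5, 53.9, 0.0, 59.5, 66.5, 79.1, 45.5, 67.9, 25.9, 42.0.
Season total = 982.1 DD.
Complete generations = ⌊982.1 / 430⌋ = 2.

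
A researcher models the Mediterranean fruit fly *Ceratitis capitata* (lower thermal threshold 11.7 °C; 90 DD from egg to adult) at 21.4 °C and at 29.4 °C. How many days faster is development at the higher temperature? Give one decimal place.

4.2 days

At 21.4 °C: 90 / (21.4 − 11.7) = 90 / 9.7 = 9.278 d.
At 29.4 °C: 90 / (29.4 − 11.7) = 90 / 17.7 = 5.085 d.
Difference = |9.278 − 5.085| = 4.194 ≈ 4.2 days.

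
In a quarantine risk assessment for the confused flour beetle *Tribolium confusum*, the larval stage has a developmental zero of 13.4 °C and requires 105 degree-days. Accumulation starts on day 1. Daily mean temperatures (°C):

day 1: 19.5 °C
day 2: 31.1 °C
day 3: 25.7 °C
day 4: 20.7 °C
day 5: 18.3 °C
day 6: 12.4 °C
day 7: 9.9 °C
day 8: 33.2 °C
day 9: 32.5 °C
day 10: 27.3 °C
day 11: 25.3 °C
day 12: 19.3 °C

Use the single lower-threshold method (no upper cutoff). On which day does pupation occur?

day 11

Daily DD above 13.4 °C: 6.1, 17.7, 12.3, 7.3, 4.9, 0.0, 0.0, 19.8, 19.1, 13.9, 11.9, 5.9.
Cumulative: 6.1, 23.8, 36.1, 43.4, 48.3, 48.3, 48.3, 68.1, 87.2, 101.1, 113.0, 118.9.
The total first reaches 105 DD on day 11.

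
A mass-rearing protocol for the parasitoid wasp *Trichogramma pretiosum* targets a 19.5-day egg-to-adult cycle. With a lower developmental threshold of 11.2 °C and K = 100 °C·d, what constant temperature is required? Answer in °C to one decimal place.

16.3 °C

Required daily accumulation = 100 / 19.5 = 5.128 DD/day.
T = T_base + 5.128 = 11.2 + 5.128 = 16.328 ≈ 16.3 °C.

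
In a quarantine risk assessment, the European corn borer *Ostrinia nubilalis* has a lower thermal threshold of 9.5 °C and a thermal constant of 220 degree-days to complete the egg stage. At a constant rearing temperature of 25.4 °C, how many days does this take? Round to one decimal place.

13.8 days

Daily accumulation = 25.4 − 9.5 = 15.9 DD/day.
Duration = 220 / 15.9 = 13.836 ≈ 13.8 days.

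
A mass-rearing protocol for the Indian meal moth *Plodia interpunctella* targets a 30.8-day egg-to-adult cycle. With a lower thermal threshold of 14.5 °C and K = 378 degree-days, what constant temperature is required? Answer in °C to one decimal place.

Required daily accumulation = 378 / 30.8 = 12.273 DD/day.
T = T_base + 12.273 = 14.5 + 12.273 = 26.773 ≈ 26.8 °C.

26.8 °C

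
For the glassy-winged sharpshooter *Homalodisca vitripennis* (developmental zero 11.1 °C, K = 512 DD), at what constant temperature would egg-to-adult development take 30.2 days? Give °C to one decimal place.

28.1 °C

Required daily accumulation = 512 / 30.2 = 16.954 DD/day.
T = T_base + 16.954 = 11.1 + 16.954 = 28.054 ≈ 28.1 °C.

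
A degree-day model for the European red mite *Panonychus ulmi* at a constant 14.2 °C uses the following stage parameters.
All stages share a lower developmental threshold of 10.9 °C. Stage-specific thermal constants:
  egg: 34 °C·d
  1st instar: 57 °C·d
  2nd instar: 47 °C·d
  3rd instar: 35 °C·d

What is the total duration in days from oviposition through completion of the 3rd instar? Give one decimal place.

Daily accumulation at 14.2 °C = 14.2 − 10.9 = 3.3 DD/day.
Total K = 34 + 57 + 47 + 35 = 173 DD.
Total duration = 173 / 3.3 = 52.424 ≈ 52.4 days.

52.4 days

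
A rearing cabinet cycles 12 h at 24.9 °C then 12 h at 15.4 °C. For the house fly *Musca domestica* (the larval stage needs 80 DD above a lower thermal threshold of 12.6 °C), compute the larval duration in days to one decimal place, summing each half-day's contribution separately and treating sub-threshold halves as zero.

Day half: max(0, 24.9 − 12.6) × 0.5 = 12.3 × 0.5 = 6.15 DD.
Night half: max(0, 15.4 − 12.6) × 0.5 = 2.8 × 0.5 = 1.40 DD.
Per 24 h: 7.55 DD/day.
Duration = 80 / 7.55 = 10.596 ≈ 10.6 days.

10.6 days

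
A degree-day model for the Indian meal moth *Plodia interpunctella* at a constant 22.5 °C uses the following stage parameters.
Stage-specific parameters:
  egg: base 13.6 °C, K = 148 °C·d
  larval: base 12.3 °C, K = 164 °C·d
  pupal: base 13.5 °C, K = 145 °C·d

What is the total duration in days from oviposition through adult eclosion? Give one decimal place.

egg: 148 / (22.5 − 13.6) = 148 / 8.9 = 16.629 d.
larval: 164 / (22.5 − 12.3) = 164 / 10.2 = 16.078 d.
pupal: 145 / (22.5 − 13.5) = 145 / 9.0 = 16.111 d.
Sum = 48.819 ≈ 48.8 days.

48.8 days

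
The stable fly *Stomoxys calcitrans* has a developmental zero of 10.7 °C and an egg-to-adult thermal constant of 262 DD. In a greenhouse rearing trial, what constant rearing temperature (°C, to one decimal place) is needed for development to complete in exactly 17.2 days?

Required daily accumulation = 262 / 17.2 = 15.233 DD/day.
T = T_base + 15.233 = 10.7 + 15.233 = 25.933 ≈ 25.9 °C.

25.9 °C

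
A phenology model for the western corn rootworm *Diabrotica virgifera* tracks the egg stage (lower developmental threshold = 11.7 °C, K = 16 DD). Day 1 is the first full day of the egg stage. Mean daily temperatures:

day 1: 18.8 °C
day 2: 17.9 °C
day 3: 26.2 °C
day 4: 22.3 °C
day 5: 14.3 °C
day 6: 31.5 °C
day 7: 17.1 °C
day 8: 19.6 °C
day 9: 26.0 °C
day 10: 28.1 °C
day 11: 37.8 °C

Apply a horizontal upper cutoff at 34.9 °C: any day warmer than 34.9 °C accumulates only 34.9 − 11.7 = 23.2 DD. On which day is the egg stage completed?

day 3

Daily DD above 11.7 °C (capped at 23.2): 7.1, 6.2, 14.5, 10.6, 2.6, 19.8, 5.4, 7.9, 14.3, 16.4, 23.2.
Cumulative: 7.1, 13.3, 27.8, 38.4, 41.0, 60.8, 66.2, 74.1, 88.4, 104.8, 128.0.
The total first reaches 16 DD on day 3.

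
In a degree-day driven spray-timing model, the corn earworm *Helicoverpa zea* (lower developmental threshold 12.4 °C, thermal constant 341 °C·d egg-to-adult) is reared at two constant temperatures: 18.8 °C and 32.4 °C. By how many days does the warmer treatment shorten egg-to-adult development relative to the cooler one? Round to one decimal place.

At 18.8 °C: 341 / (18.8 − 12.4) = 341 / 6.4 = 53.281 d.
At 32.4 °C: 341 / (32.4 − 12.4) = 341 / 20.0 = 17.050 d.
Difference = |53.281 − 17.050| = 36.231 ≈ 36.2 days.

36.2 days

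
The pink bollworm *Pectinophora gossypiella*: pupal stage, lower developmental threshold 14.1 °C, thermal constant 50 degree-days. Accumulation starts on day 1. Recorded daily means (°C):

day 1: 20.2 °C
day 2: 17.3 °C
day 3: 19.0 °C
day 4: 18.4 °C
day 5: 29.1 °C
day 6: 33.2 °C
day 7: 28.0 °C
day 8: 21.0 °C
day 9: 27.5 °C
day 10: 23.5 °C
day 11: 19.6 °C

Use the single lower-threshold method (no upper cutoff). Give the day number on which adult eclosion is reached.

day 6

Daily DD above 14.1 °C: 6.1, 3.2, 4.9, 4.3, 15.0, 19.1, 13.9, 6.9, 13.4, 9.4, 5.5.
Cumulative: 6.1, 9.3, 14.2, 18.5, 33.5, 52.6, 66.5, 73.4, 86.8, 96.2, 101.7.
The total first reaches 50 DD on day 6.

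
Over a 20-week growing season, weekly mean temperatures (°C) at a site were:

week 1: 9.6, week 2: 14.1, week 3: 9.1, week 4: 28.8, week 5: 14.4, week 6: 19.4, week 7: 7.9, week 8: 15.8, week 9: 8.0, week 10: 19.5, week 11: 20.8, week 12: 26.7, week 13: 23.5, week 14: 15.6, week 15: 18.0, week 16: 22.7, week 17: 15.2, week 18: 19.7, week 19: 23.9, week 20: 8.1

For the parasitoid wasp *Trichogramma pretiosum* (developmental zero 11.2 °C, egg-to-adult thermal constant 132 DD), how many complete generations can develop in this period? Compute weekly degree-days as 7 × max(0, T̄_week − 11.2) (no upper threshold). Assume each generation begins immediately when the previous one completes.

Weekly DD (7 × max(0, T̄ − 11.2)): 0.0, 20.3, 0.0, 123.2, 22.4, 57.4, 0.0, 32.2, 0.0, 58.1, 67.2, 108.5, 86.1, 30.8, 47.6, 80.5, 28.0, 59.5, 88.9, 0.0.
Season total = 910.7 DD.
Complete generations = ⌊910.7 / 132⌋ = 6.

6 generations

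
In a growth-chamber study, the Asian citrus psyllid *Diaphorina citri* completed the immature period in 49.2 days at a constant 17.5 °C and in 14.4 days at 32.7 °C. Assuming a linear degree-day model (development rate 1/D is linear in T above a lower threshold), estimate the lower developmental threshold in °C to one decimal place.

11.2 °C

Equal thermal constants: D₁(T₁ − T_b) = D₂(T₂ − T_b).
49.2·(17.5 − T_b) = 14.4·(32.7 − T_b)
T_b = (49.2·17.5 − 14.4·32.7) / (49.2 − 14.4) = 390.12 / 34.8 = 11.210 °C ≈ 11.2 °C.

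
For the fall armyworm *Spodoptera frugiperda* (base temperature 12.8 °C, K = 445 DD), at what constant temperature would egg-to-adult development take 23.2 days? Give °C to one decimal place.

32.0 °C

Required daily accumulation = 445 / 23.2 = 19.181 DD/day.
T = T_base + 19.181 = 12.8 + 19.181 = 31.981 ≈ 32.0 °C.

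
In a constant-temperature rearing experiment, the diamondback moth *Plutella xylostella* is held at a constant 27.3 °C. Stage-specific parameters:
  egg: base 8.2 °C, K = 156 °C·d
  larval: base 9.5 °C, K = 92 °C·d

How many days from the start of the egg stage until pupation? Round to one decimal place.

egg: 156 / (27.3 − 8.2) = 156 / 19.1 = 8.168 d.
larval: 92 / (27.3 − 9.5) = 92 / 17.8 = 5.169 d.
Sum = 13.336 ≈ 13.3 days.

13.3 days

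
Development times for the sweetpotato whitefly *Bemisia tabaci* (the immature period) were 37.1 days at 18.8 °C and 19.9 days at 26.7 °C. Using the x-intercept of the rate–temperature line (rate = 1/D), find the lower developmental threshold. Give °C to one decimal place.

9.7 °C

Linear rate model ⇒ the product D·(T − T_b) is constant across temperatures.
37.1·(18.8 − T_b) = 19.9·(26.7 − T_b)
T_b = (37.1·18.8 − 19.9·26.7) / (37.1 − 19.9) = 166.15 / 17.2 = 9.660 °C ≈ 9.7 °C.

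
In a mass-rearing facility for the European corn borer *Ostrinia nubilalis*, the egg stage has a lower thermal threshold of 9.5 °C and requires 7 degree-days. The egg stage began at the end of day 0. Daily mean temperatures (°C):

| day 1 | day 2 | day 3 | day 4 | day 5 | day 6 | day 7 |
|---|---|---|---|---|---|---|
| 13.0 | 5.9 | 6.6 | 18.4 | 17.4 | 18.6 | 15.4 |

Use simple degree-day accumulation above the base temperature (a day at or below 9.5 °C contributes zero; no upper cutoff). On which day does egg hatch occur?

Daily DD above 9.5 °C: 3.5, 0.0, 0.0, 8.9, 7.9, 9.1, 5.9.
Cumulative: 3.5, 3.5, 3.5, 12.4, 20.3, 29.4, 35.3.
The total first reaches 7 DD on day 4.

day 4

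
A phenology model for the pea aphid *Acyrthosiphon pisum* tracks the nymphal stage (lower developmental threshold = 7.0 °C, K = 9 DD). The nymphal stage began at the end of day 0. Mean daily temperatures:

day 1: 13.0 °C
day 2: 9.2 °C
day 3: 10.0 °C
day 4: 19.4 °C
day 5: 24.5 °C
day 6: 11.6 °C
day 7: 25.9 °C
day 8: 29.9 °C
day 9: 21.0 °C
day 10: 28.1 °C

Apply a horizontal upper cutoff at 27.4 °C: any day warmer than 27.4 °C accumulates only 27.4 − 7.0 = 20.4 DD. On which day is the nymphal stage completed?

day 3

Daily DD above 7.0 °C (capped at 20.4): 6.0, 2.2, 3.0, 12.4, 17.5, 4.6, 18.9, 20.4, 14.0, 20.4.
Cumulative: 6.0, 8.2, 11.2, 23.6, 41.1, 45.7, 64.6, 85.0, 99.0, 119.4.
The total first reaches 9 DD on day 3.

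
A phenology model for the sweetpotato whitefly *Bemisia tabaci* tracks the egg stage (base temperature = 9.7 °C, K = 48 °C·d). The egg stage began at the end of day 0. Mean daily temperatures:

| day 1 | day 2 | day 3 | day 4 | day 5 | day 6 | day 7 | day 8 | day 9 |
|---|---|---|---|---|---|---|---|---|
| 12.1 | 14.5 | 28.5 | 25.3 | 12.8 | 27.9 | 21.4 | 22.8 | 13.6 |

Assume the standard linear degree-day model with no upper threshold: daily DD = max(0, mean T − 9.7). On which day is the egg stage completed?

Daily DD above 9.7 °C: 2.4, 4.8, 18.8, 15.6, 3.1, 18.2, 11.7, 13.1, 3.9.
Cumulative: 2.4, 7.2, 26.0, 41.6, 44.7, 62.9, 74.6, 87.7, 91.6.
The total first reaches 48 DD on day 6.

day 6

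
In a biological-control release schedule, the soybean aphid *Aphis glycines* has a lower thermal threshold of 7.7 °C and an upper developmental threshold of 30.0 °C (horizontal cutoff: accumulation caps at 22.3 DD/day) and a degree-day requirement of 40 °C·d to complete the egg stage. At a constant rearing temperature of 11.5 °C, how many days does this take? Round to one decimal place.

Daily accumulation = 11.5 − 7.7 = 3.8 DD/day.
Duration = 40 / 3.8 = 10.526 ≈ 10.5 days.

10.5 days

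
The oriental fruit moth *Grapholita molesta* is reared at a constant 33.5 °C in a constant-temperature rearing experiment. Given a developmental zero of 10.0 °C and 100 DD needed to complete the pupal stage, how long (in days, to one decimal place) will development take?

4.3 days

Daily accumulation = 33.5 − 10.0 = 23.5 DD/day.
Duration = 100 / 23.5 = 4.255 ≈ 4.3 days.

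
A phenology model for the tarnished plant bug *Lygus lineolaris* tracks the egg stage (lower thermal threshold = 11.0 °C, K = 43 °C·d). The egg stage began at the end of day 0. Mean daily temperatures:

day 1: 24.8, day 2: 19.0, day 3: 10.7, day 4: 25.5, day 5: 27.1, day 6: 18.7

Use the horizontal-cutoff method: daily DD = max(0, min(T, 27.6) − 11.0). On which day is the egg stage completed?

day 5

Daily DD above 11.0 °C (capped at 16.6): 13.8, 8.0, 0.0, 14.5, 16.1, 7.7.
Cumulative: 13.8, 21.8, 21.8, 36.3, 52.4, 60.1.
The total first reaches 43 DD on day 5.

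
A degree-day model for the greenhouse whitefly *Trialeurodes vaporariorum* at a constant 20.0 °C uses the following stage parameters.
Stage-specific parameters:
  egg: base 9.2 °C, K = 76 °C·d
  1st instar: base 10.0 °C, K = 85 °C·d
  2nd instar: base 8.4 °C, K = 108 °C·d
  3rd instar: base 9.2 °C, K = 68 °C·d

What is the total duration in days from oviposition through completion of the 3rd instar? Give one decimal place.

egg: 76 / (20.0 − 9.2) = 76 / 10.8 = 7.037 d.
1st instar: 85 / (20.0 − 10.0) = 85 / 10.0 = 8.500 d.
2nd instar: 108 / (20.0 − 8.4) = 108 / 11.6 = 9.310 d.
3rd instar: 68 / (20.0 − 9.2) = 68 / 10.8 = 6.296 d.
Sum = 31.144 ≈ 31.1 days.

31.1 days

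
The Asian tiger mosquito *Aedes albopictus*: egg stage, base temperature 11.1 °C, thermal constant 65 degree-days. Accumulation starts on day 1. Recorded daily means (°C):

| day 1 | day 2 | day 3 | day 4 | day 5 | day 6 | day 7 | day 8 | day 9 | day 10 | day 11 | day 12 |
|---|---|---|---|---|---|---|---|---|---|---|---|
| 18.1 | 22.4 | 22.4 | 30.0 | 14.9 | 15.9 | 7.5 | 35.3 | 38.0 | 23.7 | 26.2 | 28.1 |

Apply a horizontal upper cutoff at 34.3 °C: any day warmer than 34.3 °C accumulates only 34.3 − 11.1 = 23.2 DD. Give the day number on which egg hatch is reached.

Daily DD above 11.1 °C (capped at 23.2): 7.0, 11.3, 11.3, 18.9, 3.8, 4.8, 0.0, 23.2, 23.2, 12.6, 15.1, 17.0.
Cumulative: 7.0, 18.3, 29.6, 48.5, 52.3, 57.1, 57.1, 80.3, 103.5, 116.1, 131.2, 148.2.
The total first reaches 65 DD on day 8.

day 8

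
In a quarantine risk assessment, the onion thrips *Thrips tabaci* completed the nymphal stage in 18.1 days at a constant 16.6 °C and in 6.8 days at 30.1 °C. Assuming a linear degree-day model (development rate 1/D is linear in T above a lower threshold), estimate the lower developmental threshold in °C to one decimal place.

8.5 °C

Under the model K = D·(T − T_b), so D₁·(T₁ − T_b) = D₂·(T₂ − T_b).
18.1·(16.6 − T_b) = 6.8·(30.1 − T_b)
T_b = (18.1·16.6 − 6.8·30.1) / (18.1 − 6.8) = 95.78 / 11.3 = 8.476 °C ≈ 8.5 °C.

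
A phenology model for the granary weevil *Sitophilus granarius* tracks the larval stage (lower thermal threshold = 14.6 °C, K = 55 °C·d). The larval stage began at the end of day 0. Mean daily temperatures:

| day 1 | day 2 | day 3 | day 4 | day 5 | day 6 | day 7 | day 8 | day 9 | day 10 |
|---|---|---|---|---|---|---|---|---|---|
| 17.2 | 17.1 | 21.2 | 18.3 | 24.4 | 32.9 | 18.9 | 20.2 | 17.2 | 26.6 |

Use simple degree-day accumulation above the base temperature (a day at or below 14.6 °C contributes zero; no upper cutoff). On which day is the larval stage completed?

Daily DD above 14.6 °C: 2.6, 2.5, 6.6, 3.7, 9.8, 18.3, 4.3, 5.6, 2.6, 12.0.
Cumulative: 2.6, 5.1, 11.7, 15.4, 25.2, 43.5, 47.8, 53.4, 56.0, 68.0.
The total first reaches 55 DD on day 9.

day 9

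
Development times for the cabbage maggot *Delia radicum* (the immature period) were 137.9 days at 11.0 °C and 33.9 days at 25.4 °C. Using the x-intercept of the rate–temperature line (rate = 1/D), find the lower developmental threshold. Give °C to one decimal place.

6.3 °C

Linear rate model ⇒ the product D·(T − T_b) is constant across temperatures.
137.9·(11.0 − T_b) = 33.9·(25.4 − T_b)
T_b = (137.9·11.0 − 33.9·25.4) / (137.9 − 33.9) = 655.84 / 104.0 = 6.306 °C ≈ 6.3 °C.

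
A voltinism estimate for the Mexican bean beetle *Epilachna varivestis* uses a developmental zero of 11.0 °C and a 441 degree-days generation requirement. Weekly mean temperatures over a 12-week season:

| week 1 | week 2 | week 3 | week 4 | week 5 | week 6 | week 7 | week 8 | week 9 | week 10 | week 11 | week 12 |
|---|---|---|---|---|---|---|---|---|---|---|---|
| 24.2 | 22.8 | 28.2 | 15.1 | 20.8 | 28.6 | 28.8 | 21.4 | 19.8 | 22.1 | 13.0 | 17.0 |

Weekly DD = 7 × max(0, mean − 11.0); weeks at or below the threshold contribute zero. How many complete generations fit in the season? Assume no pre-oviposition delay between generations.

Weekly DD (7 × max(0, T̄ − 11.0)): 92.4, 82.6, 120.4, 28.7, 68.6, 123.2, 124.6, 72.8, 61.6, 77.7, 14.0, 42.0.
Season total = 908.6 DD.
Complete generations = ⌊908.6 / 441⌋ = 2.

2 generations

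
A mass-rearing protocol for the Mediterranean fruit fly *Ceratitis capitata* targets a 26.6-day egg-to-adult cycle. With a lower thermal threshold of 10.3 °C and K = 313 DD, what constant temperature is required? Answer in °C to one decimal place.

22.1 °C

Required daily accumulation = 313 / 26.6 = 11.767 DD/day.
T = T_base + 11.767 = 10.3 + 11.767 = 22.067 ≈ 22.1 °C.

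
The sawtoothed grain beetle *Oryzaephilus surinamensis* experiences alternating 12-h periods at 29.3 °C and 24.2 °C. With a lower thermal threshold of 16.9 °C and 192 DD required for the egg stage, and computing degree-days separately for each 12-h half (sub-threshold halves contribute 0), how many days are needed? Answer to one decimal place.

Day half: max(0, 29.3 − 16.9) × 0.5 = 12.4 × 0.5 = 6.20 DD.
Night half: max(0, 24.2 − 16.9) × 0.5 = 7.3 × 0.5 = 3.65 DD.
Per 24 h: 9.85 DD/day.
Duration = 192 / 9.85 = 19.492 ≈ 19.5 days.

19.5 days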